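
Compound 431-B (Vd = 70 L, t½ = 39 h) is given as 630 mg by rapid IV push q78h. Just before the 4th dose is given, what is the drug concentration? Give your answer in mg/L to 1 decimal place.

3.0 mg/L

f = (1/2)^(τ/t½) = (1/2)^(78/39) ≈ 0.2500.
C₀ = D/Vd = 630/70 ≈ 9.000 mg/L.
Before the 4th dose, 3 doses have been given. Superposition: Cmin = C₀·(f + f² + … + f^3).
≈ 9.000 × (0.2500 + 0.0625 + 0.0156) ≈ 9.000 × 0.3281 ≈ 2.953 mg/L.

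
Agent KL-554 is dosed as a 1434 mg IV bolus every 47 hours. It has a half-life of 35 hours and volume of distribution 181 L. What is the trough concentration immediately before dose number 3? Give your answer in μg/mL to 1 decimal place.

f = (1/2)^(τ/t½) = (1/2)^(47/35) ≈ 0.3942.
C₀ = D/Vd = 1434/181 ≈ 7.923 μg/mL.
Before the 3rd dose, 2 doses have been given. Superposition: Cmin = C₀·(f + f²).
≈ 7.923 × (0.3942 + 0.1554) ≈ 7.923 × 0.5496 ≈ 4.354 μg/mL.

4.4 μg/mL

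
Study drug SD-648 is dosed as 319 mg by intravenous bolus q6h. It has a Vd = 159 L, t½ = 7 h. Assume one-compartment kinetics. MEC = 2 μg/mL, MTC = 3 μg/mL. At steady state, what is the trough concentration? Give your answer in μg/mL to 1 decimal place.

k = ln2/t½ = ln2/7 ≈ 0.099021 h⁻¹; fraction remaining f = e^(−kτ) = e^(−0.099021×6) ≈ 0.5520.
Each bolus raises the concentration by D/Vd = 319/159 ≈ 2.006 μg/mL.
Steady-state trough Cmin,ss = C₀·f/(1−f) ≈ 2.006 × 0.5520/0.4480 ≈ 2.472 μg/mL.
Trough 2.5 μg/mL vs MEC 2 μg/mL: adequate.

2.5 μg/mL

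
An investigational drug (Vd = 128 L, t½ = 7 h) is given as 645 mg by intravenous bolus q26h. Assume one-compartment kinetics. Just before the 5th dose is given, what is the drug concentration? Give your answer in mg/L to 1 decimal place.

0.4 mg/L

f = (1/2)^(τ/t½) = (1/2)^(26/7) ≈ 0.0762.
C₀ = D/Vd = 645/128 ≈ 5.039 mg/L.
Before the 5th dose, 4 doses have been given. Superposition: Cmin = C₀·(f + f² + … + f^4).
≈ 5.039 × (0.0762 + 0.0058 + 0.0004 + 0.0000) ≈ 5.039 × 0.0824 ≈ 0.415 mg/L.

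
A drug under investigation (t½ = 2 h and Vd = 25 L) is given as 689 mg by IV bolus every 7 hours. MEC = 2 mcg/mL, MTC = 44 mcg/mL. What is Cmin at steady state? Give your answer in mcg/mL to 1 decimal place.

τ/t½ = 7/2 ≈ 3.5, so fraction remaining f = (1/2)^(7/2) ≈ 0.0884.
Accumulation ratio R = 1/(1 − f) ≈ 1/0.9116 ≈ 1.0970.
Single-dose peak C₀ = D/Vd = 689/25 ≈ 27.560 mcg/mL.
Cmax,ss = C₀/(1 − f) ≈ 27.560/0.9116 ≈ 30.233 mcg/mL.
One interval later, Cmin,ss = Cmax,ss·e^(−kτ) ≈ 30.233 × 0.0884 ≈ 2.673 mcg/mL.
Trough 2.7 mcg/mL vs MEC 2 mcg/mL: adequate.

2.7 mcg/mL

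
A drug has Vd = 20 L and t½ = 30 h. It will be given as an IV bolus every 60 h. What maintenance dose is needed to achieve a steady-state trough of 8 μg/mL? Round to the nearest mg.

τ/t½ = 60/30 ≈ 2, so f = (1/2)^(60/30) ≈ 0.250000.
Cmin,ss = (D/Vd)·f/(1−f), so D = Cmin,ss·Vd·(1−f)/f.
D = 8 × 20 × (1−f)/f ≈ 8 × 20 × 3.00000 ≈ 480.00 mg.

480 mg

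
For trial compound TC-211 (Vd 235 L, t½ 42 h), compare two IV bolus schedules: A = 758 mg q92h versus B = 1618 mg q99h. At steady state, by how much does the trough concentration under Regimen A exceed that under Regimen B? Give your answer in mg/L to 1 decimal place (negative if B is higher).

Regimen A: f = (1/2)^(92/42) ≈ 0.2191; Cmin,ss = (758/235)·f/(1−f) ≈ 0.905 mg/L.
Regimen B: f = (1/2)^(99/42) ≈ 0.1952; Cmin,ss = (1618/235)·f/(1−f) ≈ 1.670 mg/L.
Difference ≈ 0.905 − 1.670 ≈ -0.765 mg/L.

-0.8 mg/L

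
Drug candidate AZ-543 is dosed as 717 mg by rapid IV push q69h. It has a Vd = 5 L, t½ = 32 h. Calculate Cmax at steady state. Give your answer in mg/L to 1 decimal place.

k = ln2/t½ = ln2/32 ≈ 0.021661 h⁻¹; fraction remaining f = e^(−kτ) = e^(−0.021661×69) ≈ 0.2243.
At steady state, accumulation factor R = 1/(1 − e^(−kτ)) ≈ 1.2892.
Single-dose peak C₀ = D/Vd = 717/5 ≈ 143.400 mg/L.
Steady-state peak Cmax,ss = C₀·R ≈ 143.400 × 1.2892 ≈ 184.871 mg/L.

184.9 mg/L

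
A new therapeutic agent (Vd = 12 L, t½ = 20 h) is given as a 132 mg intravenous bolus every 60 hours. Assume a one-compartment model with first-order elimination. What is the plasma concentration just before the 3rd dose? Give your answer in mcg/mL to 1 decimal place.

1.5 mcg/mL

f = (1/2)^(τ/t½) = (1/2)^(60/20) ≈ 0.1250.
C₀ = D/Vd = 132/12 ≈ 11.000 mcg/mL.
Before the 3rd dose, 2 doses have been given. Superposition: Cmin = C₀·(f + f²).
≈ 11.000 × (0.1250 + 0.0156) ≈ 11.000 × 0.1406 ≈ 1.547 mcg/mL.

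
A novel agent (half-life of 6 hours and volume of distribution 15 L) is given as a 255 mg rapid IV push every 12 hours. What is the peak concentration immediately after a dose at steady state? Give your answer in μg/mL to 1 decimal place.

τ = 12 h = 2 half-lives, so f = (1/2)^2 = 0.25.
Accumulation ratio R = 1/(1 − f) = 1/0.75 = 4/3.
Single-dose peak C₀ = D/Vd = 255/15 = 17 μg/mL.
Steady-state peak Cmax,ss = C₀·R = 17 × 4/3 ≈ 22.667 μg/mL.

22.7 μg/mL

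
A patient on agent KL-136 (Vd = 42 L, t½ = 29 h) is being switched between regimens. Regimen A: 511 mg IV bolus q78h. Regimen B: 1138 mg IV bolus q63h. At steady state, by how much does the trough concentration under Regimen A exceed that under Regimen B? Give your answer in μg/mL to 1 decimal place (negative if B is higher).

Regimen A: f = (1/2)^(78/29) ≈ 0.1550; Cmin,ss = (511/42)·f/(1−f) ≈ 2.232 μg/mL.
Regimen B: f = (1/2)^(63/29) ≈ 0.2218; Cmin,ss = (1138/42)·f/(1−f) ≈ 7.723 μg/mL.
Difference ≈ 2.232 − 7.723 ≈ -5.491 μg/mL.

-5.5 μg/mL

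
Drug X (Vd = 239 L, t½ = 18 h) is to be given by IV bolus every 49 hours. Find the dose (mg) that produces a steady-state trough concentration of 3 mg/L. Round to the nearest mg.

τ/t½ = 49/18 ≈ 2.7222, so f = (1/2)^(49/18) ≈ 0.151541.
Cmin,ss = (D/Vd)·f/(1−f), so D = Cmin,ss·Vd·(1−f)/f.
D = 3 × 239 × (1−f)/f ≈ 3 × 239 × 5.59887 ≈ 4014.39 mg.

4014 mg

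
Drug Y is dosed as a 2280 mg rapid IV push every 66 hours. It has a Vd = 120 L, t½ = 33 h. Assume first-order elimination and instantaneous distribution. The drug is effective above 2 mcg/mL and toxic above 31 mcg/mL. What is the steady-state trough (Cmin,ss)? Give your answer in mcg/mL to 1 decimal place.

6.3 mcg/mL

τ = 66 h = 2 half-lives, so f = (1/2)^2 = 0.25.
At steady state, R = 1/(1 − 0.25) = 4/3.
Single-dose peak C₀ = D/Vd = 2280/120 = 19 mcg/mL.
Steady-state peak Cmax,ss = C₀·R = 19 × 4/3 ≈ 25.333 mcg/mL.
Steady-state trough Cmin,ss = Cmax,ss·f ≈ 25.333 × 0.25 ≈ 6.333 mcg/mL.
Trough 6.3 mcg/mL vs MEC 2 mcg/mL: adequate.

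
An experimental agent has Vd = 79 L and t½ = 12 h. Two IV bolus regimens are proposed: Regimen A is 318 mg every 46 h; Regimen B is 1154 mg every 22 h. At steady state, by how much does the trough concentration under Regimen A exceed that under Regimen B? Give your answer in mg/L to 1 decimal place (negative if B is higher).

-5.4 mg/L

Regimen A: f = (1/2)^(46/12) ≈ 0.0702; Cmin,ss = (318/79)·f/(1−f) ≈ 0.304 mg/L.
Regimen B: f = (1/2)^(22/12) ≈ 0.2806; Cmin,ss = (1154/79)·f/(1−f) ≈ 5.698 mg/L.
Difference ≈ 0.304 − 5.698 ≈ -5.394 mg/L.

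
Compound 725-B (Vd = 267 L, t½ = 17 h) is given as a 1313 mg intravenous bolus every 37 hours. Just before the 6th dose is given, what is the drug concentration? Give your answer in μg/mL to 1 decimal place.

1.4 μg/mL

f = (1/2)^(τ/t½) = (1/2)^(37/17) ≈ 0.2212.
C₀ = D/Vd = 1313/267 ≈ 4.918 μg/mL.
Before the 6th dose, 5 doses have been given. Superposition: Cmin = C₀·(f + f² + … + f^5).
≈ 4.918 × (0.2212 + 0.0489 + 0.0108 + 0.0024 + 0.0005) ≈ 4.918 × 0.2838 ≈ 1.396 μg/mL.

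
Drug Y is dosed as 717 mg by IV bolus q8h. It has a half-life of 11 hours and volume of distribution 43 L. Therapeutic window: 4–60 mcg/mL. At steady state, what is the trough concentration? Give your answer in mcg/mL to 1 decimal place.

25.4 mcg/mL

τ/t½ = 8/11 ≈ 0.72727, so fraction remaining f = (1/2)^(8/11) ≈ 0.6040.
Each bolus raises the concentration by D/Vd = 717/43 ≈ 16.674 mcg/mL.
Steady-state trough Cmin,ss = C₀·f/(1−f) ≈ 16.674 × 0.6040/0.3960 ≈ 25.432 mcg/mL.
Trough 25.4 mcg/mL vs MEC 4 mcg/mL: adequate.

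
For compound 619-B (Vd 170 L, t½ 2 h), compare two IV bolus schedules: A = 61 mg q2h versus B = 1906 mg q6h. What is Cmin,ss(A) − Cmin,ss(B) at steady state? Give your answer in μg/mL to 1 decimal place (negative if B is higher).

Regimen A: f = (1/2)^(2/2) ≈ 0.5000; Cmin,ss = (61/170)·f/(1−f) ≈ 0.359 μg/mL.
Regimen B: f = (1/2)^(6/2) ≈ 0.1250; Cmin,ss = (1906/170)·f/(1−f) ≈ 1.602 μg/mL.
Difference ≈ 0.359 − 1.602 ≈ -1.243 μg/mL.

-1.2 μg/mL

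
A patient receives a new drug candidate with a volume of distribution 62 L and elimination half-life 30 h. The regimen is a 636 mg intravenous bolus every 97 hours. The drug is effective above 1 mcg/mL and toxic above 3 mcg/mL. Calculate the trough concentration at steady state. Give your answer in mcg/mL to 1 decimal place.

Over one 97-h interval, 97/30 ≈ 3.2333 half-lives elapse, leaving f ≈ 0.1063 of each dose.
Each bolus raises the concentration by D/Vd = 636/62 ≈ 10.258 mcg/mL.
Steady-state trough Cmin,ss = C₀·f/(1−f) ≈ 10.258 × 0.1063/0.8937 ≈ 1.220 mcg/mL.
Trough 1.2 mcg/mL vs MEC 1 mcg/mL: adequate.

1.2 mcg/mL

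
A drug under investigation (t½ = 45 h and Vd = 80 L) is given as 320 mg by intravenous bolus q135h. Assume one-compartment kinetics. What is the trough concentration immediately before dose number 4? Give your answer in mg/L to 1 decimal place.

0.6 mg/L

f = (1/2)^(τ/t½) = (1/2)^(135/45) ≈ 0.1250.
C₀ = D/Vd = 320/80 ≈ 4.000 mg/L.
Before the 4th dose, 3 doses have been given. Superposition: Cmin = C₀·(f + f² + … + f^3).
≈ 4.000 × (0.1250 + 0.0156 + 0.0020) ≈ 4.000 × 0.1426 ≈ 0.570 mg/L.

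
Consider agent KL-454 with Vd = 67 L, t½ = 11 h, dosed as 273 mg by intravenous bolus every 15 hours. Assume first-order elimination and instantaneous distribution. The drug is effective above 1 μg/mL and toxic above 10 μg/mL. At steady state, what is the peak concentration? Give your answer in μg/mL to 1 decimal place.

τ/t½ = 15/11 ≈ 1.3636, so fraction remaining f = (1/2)^(15/11) ≈ 0.3886.
Accumulation ratio R = 1/(1 − f) ≈ 1/0.6114 ≈ 1.6356.
Single-dose peak C₀ = D/Vd = 273/67 ≈ 4.075 μg/mL.
Steady-state peak Cmax,ss = C₀·R ≈ 4.075 × 1.6356 ≈ 6.665 μg/mL.
Peak 6.7 μg/mL vs MTC 10 μg/mL: below toxic threshold.

6.7 μg/mL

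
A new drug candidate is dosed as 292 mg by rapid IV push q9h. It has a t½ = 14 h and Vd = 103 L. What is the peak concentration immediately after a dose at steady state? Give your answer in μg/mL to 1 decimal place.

7.9 μg/mL

k = ln2/t½ = ln2/14 ≈ 0.049511 h⁻¹; fraction remaining f = e^(−kτ) = e^(−0.049511×9) ≈ 0.6404.
At steady state, accumulation factor R = 1/(1 − e^(−kτ)) ≈ 2.7809.
Single-dose peak C₀ = D/Vd = 292/103 ≈ 2.835 μg/mL.
Steady-state peak Cmax,ss = C₀·R ≈ 2.835 × 2.7809 ≈ 7.884 μg/mL.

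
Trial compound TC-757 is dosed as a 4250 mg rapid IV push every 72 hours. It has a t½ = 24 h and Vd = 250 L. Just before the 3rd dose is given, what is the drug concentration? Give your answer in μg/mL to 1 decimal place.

f = (1/2)^(τ/t½) = (1/2)^(72/24) ≈ 0.1250.
C₀ = D/Vd = 4250/250 ≈ 17.000 μg/mL.
Before the 3rd dose, 2 doses have been given. Superposition: Cmin = C₀·(f + f²).
≈ 17.000 × (0.1250 + 0.0156) ≈ 17.000 × 0.1406 ≈ 2.390 μg/mL.

2.4 μg/mL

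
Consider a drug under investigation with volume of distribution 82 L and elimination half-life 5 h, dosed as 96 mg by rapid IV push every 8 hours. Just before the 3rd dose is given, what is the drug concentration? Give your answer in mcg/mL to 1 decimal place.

f = (1/2)^(τ/t½) = (1/2)^(8/5) ≈ 0.3299.
C₀ = D/Vd = 96/82 ≈ 1.171 mcg/mL.
Before the 3rd dose, 2 doses have been given. Superposition: Cmin = C₀·(f + f²).
≈ 1.171 × (0.3299 + 0.1088) ≈ 1.171 × 0.4387 ≈ 0.514 mcg/mL.

0.5 mcg/mL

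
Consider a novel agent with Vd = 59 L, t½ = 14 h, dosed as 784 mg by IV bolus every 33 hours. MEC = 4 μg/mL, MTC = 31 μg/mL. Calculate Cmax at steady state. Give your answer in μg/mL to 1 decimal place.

k = ln2/t½ = ln2/14 ≈ 0.049511 h⁻¹; fraction remaining f = e^(−kτ) = e^(−0.049511×33) ≈ 0.1952.
Accumulation ratio R = 1/(1 − f) ≈ 1/0.8048 ≈ 1.2425.
Single-dose peak C₀ = D/Vd = 784/59 ≈ 13.288 μg/mL.
Steady-state peak Cmax,ss = C₀·R ≈ 13.288 × 1.2425 ≈ 16.510 μg/mL.
Peak 16.5 μg/mL vs MTC 31 μg/mL: below toxic threshold.

16.5 μg/mL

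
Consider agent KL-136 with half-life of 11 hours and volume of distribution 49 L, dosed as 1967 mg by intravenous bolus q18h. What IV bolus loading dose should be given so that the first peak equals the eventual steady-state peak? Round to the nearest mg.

2900 mg

f = (1/2)^(18/11) ≈ 0.321666; accumulation ratio R = 1/(1−f) ≈ 1.47420.
Loading dose to hit Cmax,ss on first dose: D_load = D_maint·R ≈ 1967 × 1.47420 ≈ 2899.75 mg.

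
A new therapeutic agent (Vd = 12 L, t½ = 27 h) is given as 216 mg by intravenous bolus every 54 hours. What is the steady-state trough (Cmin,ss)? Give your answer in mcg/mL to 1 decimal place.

The dosing interval is 2 half-lives, so f = 2^(−2) = 0.25.
At steady state, R = 1/(1 − 0.25) = 4/3.
Single-dose peak C₀ = D/Vd = 216/12 = 18 mcg/mL.
Steady-state peak Cmax,ss = C₀·R = 18 × 4/3 ≈ 24.000 mcg/mL.
Steady-state trough Cmin,ss = Cmax,ss·f ≈ 24.000 × 0.25 ≈ 6.000 mcg/mL.

6.0 mcg/mL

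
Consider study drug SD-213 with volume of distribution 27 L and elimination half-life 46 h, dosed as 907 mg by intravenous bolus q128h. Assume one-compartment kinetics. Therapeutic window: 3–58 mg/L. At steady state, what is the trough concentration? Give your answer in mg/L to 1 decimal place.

5.7 mg/L

k = ln2/t½ = ln2/46 ≈ 0.015068 h⁻¹; fraction remaining f = e^(−kτ) = e^(−0.015068×128) ≈ 0.1453.
Single-dose peak C₀ = D/Vd = 907/27 ≈ 33.593 mg/L.
Steady-state trough Cmin,ss = C₀·f/(1−f) ≈ 33.593 × 0.1453/0.8547 ≈ 5.711 mg/L.
Trough 5.7 mg/L vs MEC 3 mg/L: adequate.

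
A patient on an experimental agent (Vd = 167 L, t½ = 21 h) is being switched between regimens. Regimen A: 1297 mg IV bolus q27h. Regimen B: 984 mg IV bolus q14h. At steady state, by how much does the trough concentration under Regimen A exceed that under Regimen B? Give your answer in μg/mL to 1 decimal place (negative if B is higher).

Regimen A: f = (1/2)^(27/21) ≈ 0.4102; Cmin,ss = (1297/167)·f/(1−f) ≈ 5.402 μg/mL.
Regimen B: f = (1/2)^(14/21) ≈ 0.6300; Cmin,ss = (984/167)·f/(1−f) ≈ 10.033 μg/mL.
Difference ≈ 5.402 − 10.033 ≈ -4.631 μg/mL.

-4.6 μg/mL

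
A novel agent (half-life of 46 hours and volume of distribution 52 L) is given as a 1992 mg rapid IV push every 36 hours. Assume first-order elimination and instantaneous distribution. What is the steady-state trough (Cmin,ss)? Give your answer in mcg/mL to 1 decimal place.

k = ln2/t½ = ln2/46 ≈ 0.015068 h⁻¹; fraction remaining f = e^(−kτ) = e^(−0.015068×36) ≈ 0.5813.
Each bolus raises the concentration by D/Vd = 1992/52 ≈ 38.308 mcg/mL.
Steady-state trough Cmin,ss = C₀·f/(1−f) ≈ 38.308 × 0.5813/0.4187 ≈ 53.185 mcg/mL.

53.2 mcg/mL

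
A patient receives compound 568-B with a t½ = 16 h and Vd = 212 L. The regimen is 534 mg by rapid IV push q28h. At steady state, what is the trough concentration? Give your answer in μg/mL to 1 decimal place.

1.1 μg/mL

k = ln2/t½ = ln2/16 ≈ 0.043322 h⁻¹; fraction remaining f = e^(−kτ) = e^(−0.043322×28) ≈ 0.2973.
Each bolus raises the concentration by D/Vd = 534/212 ≈ 2.519 μg/mL.
Steady-state trough Cmin,ss = C₀·f/(1−f) ≈ 2.519 × 0.2973/0.7027 ≈ 1.066 μg/mL.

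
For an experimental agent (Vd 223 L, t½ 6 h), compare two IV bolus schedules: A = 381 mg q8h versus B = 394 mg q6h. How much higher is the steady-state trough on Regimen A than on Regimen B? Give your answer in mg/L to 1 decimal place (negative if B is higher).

-0.6 mg/L

Regimen A: f = (1/2)^(8/6) ≈ 0.3969; Cmin,ss = (381/223)·f/(1−f) ≈ 1.124 mg/L.
Regimen B: f = (1/2)^(6/6) ≈ 0.5000; Cmin,ss = (394/223)·f/(1−f) ≈ 1.767 mg/L.
Difference ≈ 1.124 − 1.767 ≈ -0.643 mg/L.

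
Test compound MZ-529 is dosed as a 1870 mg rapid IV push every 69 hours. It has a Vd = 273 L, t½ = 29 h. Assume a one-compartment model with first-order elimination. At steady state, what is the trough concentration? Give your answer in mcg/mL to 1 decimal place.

1.6 mcg/mL

Over one 69-h interval, 69/29 ≈ 2.3793 half-lives elapse, leaving f ≈ 0.1922 of each dose.
Accumulation ratio R = 1/(1 − f) ≈ 1/0.8078 ≈ 1.2379.
Each bolus raises the concentration by D/Vd = 1870/273 ≈ 6.850 mcg/mL.
Cmax,ss = C₀/(1 − f) ≈ 6.850/0.8078 ≈ 8.480 mcg/mL.
Steady-state trough Cmin,ss = Cmax,ss·f ≈ 8.480 × 0.1922 ≈ 1.630 mcg/mL.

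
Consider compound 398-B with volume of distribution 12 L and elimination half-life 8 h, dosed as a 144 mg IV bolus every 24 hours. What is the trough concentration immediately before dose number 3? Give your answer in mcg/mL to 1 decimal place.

1.7 mcg/mL

f = (1/2)^(τ/t½) = (1/2)^(24/8) ≈ 0.1250.
C₀ = D/Vd = 144/12 ≈ 12.000 mcg/mL.
Before the 3rd dose, 2 doses have been given. Superposition: Cmin = C₀·(f + f²).
≈ 12.000 × (0.1250 + 0.0156) ≈ 12.000 × 0.1406 ≈ 1.687 mcg/mL.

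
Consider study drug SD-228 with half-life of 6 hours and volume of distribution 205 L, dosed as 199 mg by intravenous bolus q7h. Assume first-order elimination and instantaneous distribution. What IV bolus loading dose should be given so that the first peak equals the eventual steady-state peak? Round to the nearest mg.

f = (1/2)^(7/6) ≈ 0.445449; accumulation ratio R = 1/(1−f) ≈ 1.80326.
Loading dose to hit Cmax,ss on first dose: D_load = D_maint·R ≈ 199 × 1.80326 ≈ 358.85 mg.

359 mg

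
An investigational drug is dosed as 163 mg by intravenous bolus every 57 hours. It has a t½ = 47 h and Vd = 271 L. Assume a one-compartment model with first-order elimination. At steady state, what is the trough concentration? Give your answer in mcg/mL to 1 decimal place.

τ/t½ = 57/47 ≈ 1.2128, so fraction remaining f = (1/2)^(57/47) ≈ 0.4314.
At steady state, accumulation factor R = 1/(1 − e^(−kτ)) ≈ 1.7587.
Single-dose peak C₀ = D/Vd = 163/271 ≈ 0.601 mcg/mL.
Steady-state peak Cmax,ss = C₀·R ≈ 0.601 × 1.7587 ≈ 1.057 mcg/mL.
Steady-state trough Cmin,ss = Cmax,ss·f ≈ 1.057 × 0.4314 ≈ 0.456 mcg/mL.

0.5 mcg/mL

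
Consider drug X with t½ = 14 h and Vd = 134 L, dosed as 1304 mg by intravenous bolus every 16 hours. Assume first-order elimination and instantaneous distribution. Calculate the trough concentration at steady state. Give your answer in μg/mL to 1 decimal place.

8.1 μg/mL

τ/t½ = 16/14 ≈ 1.1429, so fraction remaining f = (1/2)^(16/14) ≈ 0.4529.
Each bolus raises the concentration by D/Vd = 1304/134 ≈ 9.731 μg/mL.
Steady-state trough Cmin,ss = C₀·f/(1−f) ≈ 9.731 × 0.4529/0.5471 ≈ 8.056 μg/mL.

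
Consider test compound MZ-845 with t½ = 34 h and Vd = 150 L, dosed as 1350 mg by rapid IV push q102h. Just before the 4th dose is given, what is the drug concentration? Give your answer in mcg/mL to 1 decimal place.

1.3 mcg/mL

f = (1/2)^(τ/t½) = (1/2)^(102/34) ≈ 0.1250.
C₀ = D/Vd = 1350/150 ≈ 9.000 mcg/mL.
Before the 4th dose, 3 doses have been given. Superposition: Cmin = C₀·(f + f² + … + f^3).
≈ 9.000 × (0.1250 + 0.0156 + 0.0020) ≈ 9.000 × 0.1426 ≈ 1.283 mcg/mL.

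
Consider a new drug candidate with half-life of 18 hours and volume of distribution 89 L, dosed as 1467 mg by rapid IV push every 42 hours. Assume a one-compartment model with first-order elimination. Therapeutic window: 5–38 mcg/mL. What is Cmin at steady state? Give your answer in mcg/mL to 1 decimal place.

Over one 42-h interval, 42/18 ≈ 2.3333 half-lives elapse, leaving f ≈ 0.1984 of each dose.
Single-dose peak C₀ = D/Vd = 1467/89 ≈ 16.483 mcg/mL.
Steady-state trough Cmin,ss = C₀·f/(1−f) ≈ 16.483 × 0.1984/0.8016 ≈ 4.080 mcg/mL.
Trough 4.1 mcg/mL vs MEC 5 mcg/mL: subtherapeutic.

4.1 mcg/mL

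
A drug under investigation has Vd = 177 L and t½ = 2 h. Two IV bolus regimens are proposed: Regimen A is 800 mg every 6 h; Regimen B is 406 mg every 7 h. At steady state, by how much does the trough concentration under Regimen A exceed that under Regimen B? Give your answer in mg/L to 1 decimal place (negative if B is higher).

0.4 mg/L

Regimen A: f = (1/2)^(6/2) ≈ 0.1250; Cmin,ss = (800/177)·f/(1−f) ≈ 0.646 mg/L.
Regimen B: f = (1/2)^(7/2) ≈ 0.0884; Cmin,ss = (406/177)·f/(1−f) ≈ 0.222 mg/L.
Difference ≈ 0.646 − 0.222 ≈ 0.424 mg/L.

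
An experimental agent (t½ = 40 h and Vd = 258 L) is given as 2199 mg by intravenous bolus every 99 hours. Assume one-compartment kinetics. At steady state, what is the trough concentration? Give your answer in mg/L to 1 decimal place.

Over one 99-h interval, 99/40 ≈ 2.475 half-lives elapse, leaving f ≈ 0.1799 of each dose.
Accumulation ratio R = 1/(1 − f) ≈ 1/0.8201 ≈ 1.2194.
Single-dose peak C₀ = D/Vd = 2199/258 ≈ 8.523 mg/L.
Steady-state peak Cmax,ss = C₀·R ≈ 8.523 × 1.2194 ≈ 10.393 mg/L.
One interval later, Cmin,ss = Cmax,ss·e^(−kτ) ≈ 10.393 × 0.1799 ≈ 1.870 mg/L.

1.9 mg/L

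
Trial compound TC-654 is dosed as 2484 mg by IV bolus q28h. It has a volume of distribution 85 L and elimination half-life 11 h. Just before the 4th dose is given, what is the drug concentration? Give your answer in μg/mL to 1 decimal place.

6.0 μg/mL

f = (1/2)^(τ/t½) = (1/2)^(28/11) ≈ 0.1713.
C₀ = D/Vd = 2484/85 ≈ 29.224 μg/mL.
Before the 4th dose, 3 doses have been given. Superposition: Cmin = C₀·(f + f² + … + f^3).
≈ 29.224 × (0.1713 + 0.0293 + 0.0050) ≈ 29.224 × 0.2056 ≈ 6.008 μg/mL.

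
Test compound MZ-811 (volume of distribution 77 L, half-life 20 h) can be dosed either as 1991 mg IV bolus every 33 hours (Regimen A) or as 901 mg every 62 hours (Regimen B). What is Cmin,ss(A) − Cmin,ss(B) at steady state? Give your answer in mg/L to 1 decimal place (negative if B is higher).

10.5 mg/L

Regimen A: f = (1/2)^(33/20) ≈ 0.3186; Cmin,ss = (1991/77)·f/(1−f) ≈ 12.090 mg/L.
Regimen B: f = (1/2)^(62/20) ≈ 0.1166; Cmin,ss = (901/77)·f/(1−f) ≈ 1.544 mg/L.
Difference ≈ 12.090 − 1.544 ≈ 10.546 mg/L.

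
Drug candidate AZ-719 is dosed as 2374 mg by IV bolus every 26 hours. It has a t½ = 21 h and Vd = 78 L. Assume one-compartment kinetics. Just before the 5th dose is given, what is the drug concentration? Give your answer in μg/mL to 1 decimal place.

f = (1/2)^(τ/t½) = (1/2)^(26/21) ≈ 0.4239.
C₀ = D/Vd = 2374/78 ≈ 30.436 μg/mL.
Before the 5th dose, 4 doses have been given. Superposition: Cmin = C₀·(f + f² + … + f^4).
≈ 30.436 × (0.4239 + 0.1797 + 0.0762 + 0.0323) ≈ 30.436 × 0.7121 ≈ 21.673 μg/mL.

21.7 μg/mL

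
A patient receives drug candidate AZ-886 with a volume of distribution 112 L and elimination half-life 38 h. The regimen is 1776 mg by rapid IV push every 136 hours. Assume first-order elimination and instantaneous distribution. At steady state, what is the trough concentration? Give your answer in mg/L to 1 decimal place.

k = ln2/t½ = ln2/38 ≈ 0.018241 h⁻¹; fraction remaining f = e^(−kτ) = e^(−0.018241×136) ≈ 0.0837.
At steady state, accumulation factor R = 1/(1 − e^(−kτ)) ≈ 1.0913.
Single-dose peak C₀ = D/Vd = 1776/112 ≈ 15.857 mg/L.
Cmax,ss = C₀/(1 − f) ≈ 15.857/0.9163 ≈ 17.305 mg/L.
One interval later, Cmin,ss = Cmax,ss·e^(−kτ) ≈ 17.305 × 0.0837 ≈ 1.448 mg/L.

1.4 mg/L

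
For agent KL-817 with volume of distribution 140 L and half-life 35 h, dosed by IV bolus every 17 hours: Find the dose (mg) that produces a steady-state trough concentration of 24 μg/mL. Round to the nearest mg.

τ/t½ = 17/35 ≈ 0.48571, so f = (1/2)^(17/35) ≈ 0.714143.
Cmin,ss = (D/Vd)·f/(1−f), so D = Cmin,ss·Vd·(1−f)/f.
D = 24 × 140 × (1−f)/f ≈ 24 × 140 × 0.40028 ≈ 1344.94 mg.

1345 mg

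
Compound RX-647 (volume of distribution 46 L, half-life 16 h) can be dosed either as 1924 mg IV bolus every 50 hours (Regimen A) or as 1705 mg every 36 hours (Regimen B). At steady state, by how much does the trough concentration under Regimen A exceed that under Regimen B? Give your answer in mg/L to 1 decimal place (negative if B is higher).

Regimen A: f = (1/2)^(50/16) ≈ 0.1146; Cmin,ss = (1924/46)·f/(1−f) ≈ 5.414 mg/L.
Regimen B: f = (1/2)^(36/16) ≈ 0.2102; Cmin,ss = (1705/46)·f/(1−f) ≈ 9.865 mg/L.
Difference ≈ 5.414 − 9.865 ≈ -4.451 mg/L.

-4.5 mg/L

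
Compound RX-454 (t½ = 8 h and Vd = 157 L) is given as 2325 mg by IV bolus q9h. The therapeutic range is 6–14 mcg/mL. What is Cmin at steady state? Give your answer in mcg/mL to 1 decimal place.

12.5 mcg/mL

k = ln2/t½ = ln2/8 ≈ 0.086643 h⁻¹; fraction remaining f = e^(−kτ) = e^(−0.086643×9) ≈ 0.4585.
At steady state, accumulation factor R = 1/(1 − e^(−kτ)) ≈ 1.8467.
Each bolus raises the concentration by D/Vd = 2325/157 ≈ 14.809 mcg/mL.
Cmax,ss = C₀/(1 − f) ≈ 14.809/0.5415 ≈ 27.348 mcg/mL.
Steady-state trough Cmin,ss = Cmax,ss·f ≈ 27.348 × 0.4585 ≈ 12.539 mcg/mL.
Trough 12.5 mcg/mL vs MEC 6 mcg/mL: adequate.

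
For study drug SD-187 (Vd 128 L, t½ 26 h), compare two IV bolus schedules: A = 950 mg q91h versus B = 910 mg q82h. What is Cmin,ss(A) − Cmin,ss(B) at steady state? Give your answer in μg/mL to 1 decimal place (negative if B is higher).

Regimen A: f = (1/2)^(91/26) ≈ 0.0884; Cmin,ss = (950/128)·f/(1−f) ≈ 0.720 μg/mL.
Regimen B: f = (1/2)^(82/26) ≈ 0.1124; Cmin,ss = (910/128)·f/(1−f) ≈ 0.900 μg/mL.
Difference ≈ 0.720 − 0.900 ≈ -0.180 μg/mL.

-0.2 μg/mL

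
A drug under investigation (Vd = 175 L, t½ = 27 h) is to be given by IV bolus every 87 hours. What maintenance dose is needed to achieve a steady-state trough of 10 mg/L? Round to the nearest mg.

τ/t½ = 87/27 ≈ 3.2222, so f = (1/2)^(87/27) ≈ 0.107155.
Cmin,ss = (D/Vd)·f/(1−f), so D = Cmin,ss·Vd·(1−f)/f.
D = 10 × 175 × (1−f)/f ≈ 10 × 175 × 8.33228 ≈ 14581.49 mg.

14581 mg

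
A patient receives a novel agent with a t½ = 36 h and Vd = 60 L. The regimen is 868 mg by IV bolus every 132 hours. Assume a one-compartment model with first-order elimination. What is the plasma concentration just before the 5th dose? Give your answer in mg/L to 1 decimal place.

1.2 mg/L

f = (1/2)^(τ/t½) = (1/2)^(132/36) ≈ 0.0787.
C₀ = D/Vd = 868/60 ≈ 14.467 mg/L.
Before the 5th dose, 4 doses have been given. Superposition: Cmin = C₀·(f + f² + … + f^4).
≈ 14.467 × (0.0787 + 0.0062 + 0.0005 + 0.0000) ≈ 14.467 × 0.0854 ≈ 1.235 mg/L.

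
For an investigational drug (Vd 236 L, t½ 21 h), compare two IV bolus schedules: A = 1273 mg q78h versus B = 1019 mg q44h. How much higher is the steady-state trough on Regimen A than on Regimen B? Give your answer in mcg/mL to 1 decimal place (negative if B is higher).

-0.9 mcg/mL

Regimen A: f = (1/2)^(78/21) ≈ 0.0762; Cmin,ss = (1273/236)·f/(1−f) ≈ 0.445 mcg/mL.
Regimen B: f = (1/2)^(44/21) ≈ 0.2340; Cmin,ss = (1019/236)·f/(1−f) ≈ 1.319 mcg/mL.
Difference ≈ 0.445 − 1.319 ≈ -0.874 mcg/mL.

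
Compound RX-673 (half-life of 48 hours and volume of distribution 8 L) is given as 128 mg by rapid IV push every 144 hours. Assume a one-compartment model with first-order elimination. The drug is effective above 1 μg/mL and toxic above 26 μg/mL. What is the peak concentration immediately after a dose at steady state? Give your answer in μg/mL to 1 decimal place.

18.3 μg/mL

The dosing interval is 3 half-lives, so f = 2^(−3) = 0.125.
Accumulation ratio R = 1/(1 − f) = 1/0.875 = 8/7.
Single-dose peak C₀ = D/Vd = 128/8 = 16 μg/mL.
Steady-state peak Cmax,ss = C₀·R = 16 × 8/7 ≈ 18.286 μg/mL.
Peak 18.3 μg/mL vs MTC 26 μg/mL: below toxic threshold.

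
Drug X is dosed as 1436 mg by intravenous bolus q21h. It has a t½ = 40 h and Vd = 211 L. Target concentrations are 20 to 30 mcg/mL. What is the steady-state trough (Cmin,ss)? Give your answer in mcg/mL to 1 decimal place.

15.5 mcg/mL

k = ln2/t½ = ln2/40 ≈ 0.017329 h⁻¹; fraction remaining f = e^(−kτ) = e^(−0.017329×21) ≈ 0.6950.
At steady state, accumulation factor R = 1/(1 − e^(−kτ)) ≈ 3.2787.
Each bolus raises the concentration by D/Vd = 1436/211 ≈ 6.806 mcg/mL.
Steady-state peak Cmax,ss = C₀·R ≈ 6.806 × 3.2787 ≈ 22.315 mcg/mL.
One interval later, Cmin,ss = Cmax,ss·e^(−kτ) ≈ 22.315 × 0.6950 ≈ 15.509 mcg/mL.
Trough 15.5 mcg/mL vs MEC 20 mcg/mL: subtherapeutic.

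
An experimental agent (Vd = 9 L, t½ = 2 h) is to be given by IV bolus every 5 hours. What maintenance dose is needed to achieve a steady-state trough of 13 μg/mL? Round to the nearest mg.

τ/t½ = 5/2 ≈ 2.5, so f = (1/2)^(5/2) ≈ 0.176777.
Cmin,ss = (D/Vd)·f/(1−f), so D = Cmin,ss·Vd·(1−f)/f.
D = 13 × 9 × (1−f)/f ≈ 13 × 9 × 4.65684 ≈ 544.85 mg.

545 mg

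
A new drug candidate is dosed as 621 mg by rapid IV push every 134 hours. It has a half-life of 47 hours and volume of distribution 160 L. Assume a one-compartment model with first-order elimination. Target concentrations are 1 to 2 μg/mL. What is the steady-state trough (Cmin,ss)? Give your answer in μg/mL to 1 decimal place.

τ/t½ = 134/47 ≈ 2.8511, so fraction remaining f = (1/2)^(134/47) ≈ 0.1386.
Accumulation ratio R = 1/(1 − f) ≈ 1/0.8614 ≈ 1.1609.
Single-dose peak C₀ = D/Vd = 621/160 ≈ 3.881 μg/mL.
Cmax,ss = C₀/(1 − f) ≈ 3.881/0.8614 ≈ 4.505 μg/mL.
Steady-state trough Cmin,ss = Cmax,ss·f ≈ 4.505 × 0.1386 ≈ 0.624 μg/mL.
Trough 0.6 μg/mL vs MEC 1 μg/mL: subtherapeutic.

0.6 μg/mL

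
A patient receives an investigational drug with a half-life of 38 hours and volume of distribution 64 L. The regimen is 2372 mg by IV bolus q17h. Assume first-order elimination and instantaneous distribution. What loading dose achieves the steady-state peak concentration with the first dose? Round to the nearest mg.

8897 mg

f = (1/2)^(17/38) ≈ 0.733379; accumulation ratio R = 1/(1−f) ≈ 3.75064.
Loading dose to hit Cmax,ss on first dose: D_load = D_maint·R ≈ 2372 × 3.75064 ≈ 8896.52 mg.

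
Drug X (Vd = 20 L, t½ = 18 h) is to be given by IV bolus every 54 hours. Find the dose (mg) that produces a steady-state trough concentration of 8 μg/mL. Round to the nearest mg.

τ/t½ = 54/18 ≈ 3, so f = (1/2)^(54/18) ≈ 0.125000.
Cmin,ss = (D/Vd)·f/(1−f), so D = Cmin,ss·Vd·(1−f)/f.
D = 8 × 20 × (1−f)/f ≈ 8 × 20 × 7.00000 ≈ 1120.00 mg.

1120 mg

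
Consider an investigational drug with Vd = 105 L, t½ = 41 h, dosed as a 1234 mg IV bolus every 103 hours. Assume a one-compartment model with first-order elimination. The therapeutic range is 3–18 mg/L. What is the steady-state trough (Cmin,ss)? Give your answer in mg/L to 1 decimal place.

2.5 mg/L

Over one 103-h interval, 103/41 ≈ 2.5122 half-lives elapse, leaving f ≈ 0.1753 of each dose.
Accumulation ratio R = 1/(1 − f) ≈ 1/0.8247 ≈ 1.2126.
Each bolus raises the concentration by D/Vd = 1234/105 ≈ 11.752 mg/L.
Cmax,ss = C₀/(1 − f) ≈ 11.752/0.8247 ≈ 14.250 mg/L.
One interval later, Cmin,ss = Cmax,ss·e^(−kτ) ≈ 14.250 × 0.1753 ≈ 2.498 mg/L.
Trough 2.5 mg/L vs MEC 3 mg/L: subtherapeutic.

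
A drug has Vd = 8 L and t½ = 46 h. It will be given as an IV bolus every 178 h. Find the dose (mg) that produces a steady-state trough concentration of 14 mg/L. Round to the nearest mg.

1525 mg

τ/t½ = 178/46 ≈ 3.8696, so f = (1/2)^(178/46) ≈ 0.068414.
Cmin,ss = (D/Vd)·f/(1−f), so D = Cmin,ss·Vd·(1−f)/f.
D = 14 × 8 × (1−f)/f ≈ 14 × 8 × 13.61689 ≈ 1525.09 mg.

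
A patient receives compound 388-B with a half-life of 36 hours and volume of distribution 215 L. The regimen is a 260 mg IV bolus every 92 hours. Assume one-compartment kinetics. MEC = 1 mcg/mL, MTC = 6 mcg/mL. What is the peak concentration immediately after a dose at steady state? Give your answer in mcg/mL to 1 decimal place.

Over one 92-h interval, 92/36 ≈ 2.5556 half-lives elapse, leaving f ≈ 0.1701 of each dose.
Accumulation ratio R = 1/(1 − f) ≈ 1/0.8299 ≈ 1.2050.
Each bolus raises the concentration by D/Vd = 260/215 ≈ 1.209 mcg/mL.
Steady-state peak Cmax,ss = C₀·R ≈ 1.209 × 1.2050 ≈ 1.457 mcg/mL.
Peak 1.5 mcg/mL vs MTC 6 mcg/mL: below toxic threshold.

1.5 mcg/mL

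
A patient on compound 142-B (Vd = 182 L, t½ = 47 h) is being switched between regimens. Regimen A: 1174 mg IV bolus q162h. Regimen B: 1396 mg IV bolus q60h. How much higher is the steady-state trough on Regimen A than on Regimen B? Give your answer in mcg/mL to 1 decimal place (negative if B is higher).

-4.7 mcg/mL

Regimen A: f = (1/2)^(162/47) ≈ 0.0917; Cmin,ss = (1174/182)·f/(1−f) ≈ 0.651 mcg/mL.
Regimen B: f = (1/2)^(60/47) ≈ 0.4128; Cmin,ss = (1396/182)·f/(1−f) ≈ 5.392 mcg/mL.
Difference ≈ 0.651 − 5.392 ≈ -4.741 mcg/mL.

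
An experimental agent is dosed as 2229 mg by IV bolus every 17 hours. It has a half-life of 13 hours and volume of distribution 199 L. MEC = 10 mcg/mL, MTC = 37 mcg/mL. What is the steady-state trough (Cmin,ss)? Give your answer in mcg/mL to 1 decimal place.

7.6 mcg/mL

τ/t½ = 17/13 ≈ 1.3077, so fraction remaining f = (1/2)^(17/13) ≈ 0.4040.
At steady state, accumulation factor R = 1/(1 − e^(−kτ)) ≈ 1.6779.
Each bolus raises the concentration by D/Vd = 2229/199 ≈ 11.201 mcg/mL.
Steady-state peak Cmax,ss = C₀·R ≈ 11.201 × 1.6779 ≈ 18.794 mcg/mL.
Steady-state trough Cmin,ss = Cmax,ss·f ≈ 18.794 × 0.4040 ≈ 7.593 mcg/mL.
Trough 7.6 mcg/mL vs MEC 10 mcg/mL: subtherapeutic.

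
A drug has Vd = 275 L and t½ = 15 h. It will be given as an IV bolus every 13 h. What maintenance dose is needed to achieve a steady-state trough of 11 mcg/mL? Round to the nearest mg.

2491 mg

τ/t½ = 13/15 ≈ 0.86667, so f = (1/2)^(13/15) ≈ 0.548412.
Cmin,ss = (D/Vd)·f/(1−f), so D = Cmin,ss·Vd·(1−f)/f.
D = 11 × 275 × (1−f)/f ≈ 11 × 275 × 0.82345 ≈ 2490.94 mg.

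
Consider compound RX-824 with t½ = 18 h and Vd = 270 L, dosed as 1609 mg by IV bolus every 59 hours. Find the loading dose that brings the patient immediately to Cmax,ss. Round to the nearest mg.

f = (1/2)^(59/18) ≈ 0.103108; accumulation ratio R = 1/(1−f) ≈ 1.11496.
Loading dose to hit Cmax,ss on first dose: D_load = D_maint·R ≈ 1609 × 1.11496 ≈ 1793.97 mg.

1794 mg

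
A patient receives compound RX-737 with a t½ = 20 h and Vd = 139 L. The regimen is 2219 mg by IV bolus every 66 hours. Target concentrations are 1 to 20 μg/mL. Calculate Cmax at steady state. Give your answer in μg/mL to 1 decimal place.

17.8 μg/mL

k = ln2/t½ = ln2/20 ≈ 0.034657 h⁻¹; fraction remaining f = e^(−kτ) = e^(−0.034657×66) ≈ 0.1015.
At steady state, accumulation factor R = 1/(1 − e^(−kτ)) ≈ 1.1130.
Each bolus raises the concentration by D/Vd = 2219/139 ≈ 15.964 μg/mL.
Cmax,ss = C₀/(1 − f) ≈ 15.964/0.8985 ≈ 17.767 μg/mL.
Peak 17.8 μg/mL vs MTC 20 μg/mL: below toxic threshold.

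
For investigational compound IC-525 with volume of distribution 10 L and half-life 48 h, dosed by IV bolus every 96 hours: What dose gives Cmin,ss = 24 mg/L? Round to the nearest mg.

720 mg

τ/t½ = 96/48 ≈ 2, so f = (1/2)^(96/48) ≈ 0.250000.
Cmin,ss = (D/Vd)·f/(1−f), so D = Cmin,ss·Vd·(1−f)/f.
D = 24 × 10 × (1−f)/f ≈ 24 × 10 × 3.00000 ≈ 720.00 mg.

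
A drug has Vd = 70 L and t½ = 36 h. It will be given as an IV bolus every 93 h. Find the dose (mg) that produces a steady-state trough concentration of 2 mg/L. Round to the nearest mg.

699 mg

τ/t½ = 93/36 ≈ 2.5833, so f = (1/2)^(93/36) ≈ 0.166855.
Cmin,ss = (D/Vd)·f/(1−f), so D = Cmin,ss·Vd·(1−f)/f.
D = 2 × 70 × (1−f)/f ≈ 2 × 70 × 4.99323 ≈ 699.05 mg.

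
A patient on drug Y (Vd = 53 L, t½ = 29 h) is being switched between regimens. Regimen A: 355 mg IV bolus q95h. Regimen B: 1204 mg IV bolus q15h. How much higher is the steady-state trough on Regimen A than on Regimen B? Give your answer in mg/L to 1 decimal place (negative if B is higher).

-51.9 mg/L

Regimen A: f = (1/2)^(95/29) ≈ 0.1032; Cmin,ss = (355/53)·f/(1−f) ≈ 0.771 mg/L.
Regimen B: f = (1/2)^(15/29) ≈ 0.6987; Cmin,ss = (1204/53)·f/(1−f) ≈ 52.680 mg/L.
Difference ≈ 0.771 − 52.680 ≈ -51.909 mg/L.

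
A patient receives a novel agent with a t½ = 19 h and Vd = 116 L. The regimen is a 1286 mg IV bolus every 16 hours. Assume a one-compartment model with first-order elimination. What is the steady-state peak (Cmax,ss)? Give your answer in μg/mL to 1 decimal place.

25.1 μg/mL

Over one 16-h interval, 16/19 ≈ 0.84211 half-lives elapse, leaving f ≈ 0.5578 of each dose.
At steady state, accumulation factor R = 1/(1 − e^(−kτ)) ≈ 2.2614.
Single-dose peak C₀ = D/Vd = 1286/116 ≈ 11.086 μg/mL.
Cmax,ss = C₀/(1 − f) ≈ 11.086/0.4422 ≈ 25.070 μg/mL.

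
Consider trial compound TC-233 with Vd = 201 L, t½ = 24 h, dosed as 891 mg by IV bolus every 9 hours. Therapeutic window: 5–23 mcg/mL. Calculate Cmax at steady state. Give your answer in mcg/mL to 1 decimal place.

19.4 mcg/mL

k = ln2/t½ = ln2/24 ≈ 0.028881 h⁻¹; fraction remaining f = e^(−kτ) = e^(−0.028881×9) ≈ 0.7711.
Accumulation ratio R = 1/(1 − f) ≈ 1/0.2289 ≈ 4.3687.
Each bolus raises the concentration by D/Vd = 891/201 ≈ 4.433 mcg/mL.
Steady-state peak Cmax,ss = C₀·R ≈ 4.433 × 4.3687 ≈ 19.366 mcg/mL.
Peak 19.4 mcg/mL vs MTC 23 mcg/mL: below toxic threshold.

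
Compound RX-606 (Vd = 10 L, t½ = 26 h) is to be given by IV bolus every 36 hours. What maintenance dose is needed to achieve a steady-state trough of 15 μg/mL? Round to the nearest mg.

242 mg

τ/t½ = 36/26 ≈ 1.3846, so f = (1/2)^(36/26) ≈ 0.382992.
Cmin,ss = (D/Vd)·f/(1−f), so D = Cmin,ss·Vd·(1−f)/f.
D = 15 × 10 × (1−f)/f ≈ 15 × 10 × 1.61102 ≈ 241.65 mg.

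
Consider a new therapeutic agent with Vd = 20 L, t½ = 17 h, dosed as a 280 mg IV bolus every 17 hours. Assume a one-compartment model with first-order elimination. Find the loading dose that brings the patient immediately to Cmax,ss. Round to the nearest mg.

f = (1/2)^(17/17) ≈ 0.500000; accumulation ratio R = 1/(1−f) ≈ 2.00000.
Loading dose to hit Cmax,ss on first dose: D_load = D_maint·R ≈ 280 × 2.00000 ≈ 560.00 mg.

560 mg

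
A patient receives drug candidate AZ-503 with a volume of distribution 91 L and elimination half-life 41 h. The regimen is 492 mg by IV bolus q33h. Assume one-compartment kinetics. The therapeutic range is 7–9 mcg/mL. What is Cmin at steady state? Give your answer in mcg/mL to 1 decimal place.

τ/t½ = 33/41 ≈ 0.80488, so fraction remaining f = (1/2)^(33/41) ≈ 0.5724.
Each bolus raises the concentration by D/Vd = 492/91 ≈ 5.407 mcg/mL.
Steady-state trough Cmin,ss = C₀·f/(1−f) ≈ 5.407 × 0.5724/0.4276 ≈ 7.238 mcg/mL.
Trough 7.2 mcg/mL vs MEC 7 mcg/mL: adequate.

7.2 mcg/mL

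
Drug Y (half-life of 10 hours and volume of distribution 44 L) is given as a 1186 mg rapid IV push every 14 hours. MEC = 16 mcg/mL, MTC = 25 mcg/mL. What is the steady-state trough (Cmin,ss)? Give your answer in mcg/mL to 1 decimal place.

16.4 mcg/mL

Over one 14-h interval, 14/10 ≈ 1.4 half-lives elapse, leaving f ≈ 0.3789 of each dose.
Accumulation ratio R = 1/(1 − f) ≈ 1/0.6211 ≈ 1.6100.
Each bolus raises the concentration by D/Vd = 1186/44 ≈ 26.955 mcg/mL.
Steady-state peak Cmax,ss = C₀·R ≈ 26.955 × 1.6100 ≈ 43.398 mcg/mL.
Steady-state trough Cmin,ss = Cmax,ss·f ≈ 43.398 × 0.3789 ≈ 16.444 mcg/mL.
Trough 16.4 mcg/mL vs MEC 16 mcg/mL: adequate.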